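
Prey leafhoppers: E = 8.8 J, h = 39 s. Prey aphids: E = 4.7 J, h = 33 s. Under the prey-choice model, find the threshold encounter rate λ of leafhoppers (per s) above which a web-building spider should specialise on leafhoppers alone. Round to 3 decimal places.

0.044 per s

The zero-one rule: include aphids iff E₂/h₂ > λE₁/(1+λh₁). Equality gives the switch point.
λE₁h₂ = E₂ + λE₂h₁ ⇒ λ = E₂/(E₁h₂ − E₂h₁) = 4.7/(290.4 − 183.3) = 0.04388 per s.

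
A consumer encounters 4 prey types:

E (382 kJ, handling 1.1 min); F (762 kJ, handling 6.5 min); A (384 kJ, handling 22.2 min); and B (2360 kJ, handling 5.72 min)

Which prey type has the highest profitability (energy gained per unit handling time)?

Profitability E/h (kJ/min): E = 382/1.1 = 347, F = 762/6.5 = 117, A = 384/22.2 = 17.3, B = 2360/5.72 = 413.
Ranked: B > E > F > A.

B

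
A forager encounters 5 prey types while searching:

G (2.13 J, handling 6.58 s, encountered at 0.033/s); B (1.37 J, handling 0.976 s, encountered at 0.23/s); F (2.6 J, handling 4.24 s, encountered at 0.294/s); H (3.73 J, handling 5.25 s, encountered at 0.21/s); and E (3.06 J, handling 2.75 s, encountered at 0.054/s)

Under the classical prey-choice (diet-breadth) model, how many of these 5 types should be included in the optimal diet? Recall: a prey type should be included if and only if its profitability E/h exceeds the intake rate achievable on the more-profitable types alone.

4

Rank by E/h (J/s): B 1.4, E 1.11, H 0.71, F 0.613, G 0.324. Include each in turn until the next type's E/h falls below the running intake rate.
Rate on top 1: 0.2573. E: 1.11 > 0.2573 → include.
Rate on top 2: 0.3499. H: 0.71 > 0.3499 → include.
Rate on top 3: 0.5105. F: 0.613 > 0.5105 → include.
Rate on top 4: 0.5449. G: 0.324 < 0.5449 → exclude; stop.
Optimal diet: B, E, H, F — 4 of 5 types.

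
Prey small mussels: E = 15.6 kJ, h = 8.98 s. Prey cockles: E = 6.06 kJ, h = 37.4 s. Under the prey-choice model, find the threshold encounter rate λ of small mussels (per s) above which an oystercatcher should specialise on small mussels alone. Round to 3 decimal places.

0.011 per s

At the threshold, the rate on small mussels alone equals the profitability of cockles: λ·15.6/(1 + λ·8.98) = 6.06/37.4 = 0.162.
Rearranging, λ(15.6 − 0.162×8.98) = 0.162, so λ = 0.162/14.14 = 0.01146 per s.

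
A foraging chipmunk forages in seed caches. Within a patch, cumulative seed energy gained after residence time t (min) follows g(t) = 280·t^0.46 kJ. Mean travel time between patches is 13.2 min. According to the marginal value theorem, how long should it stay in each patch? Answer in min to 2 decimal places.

Maximise g(t)/(T+t): set derivative to zero → g'(t)(T+t) = g(t).
g'(t) = 0.46·280·t^-0.54. Setting 0.46·280·t^-0.54 = 280·t^0.46/(13.2+t) gives 0.46(13.2+t) = t, so 0.54·t = 0.46×13.2.
t* = 0.46×13.2/0.54 = 11.24 min.

11.24 min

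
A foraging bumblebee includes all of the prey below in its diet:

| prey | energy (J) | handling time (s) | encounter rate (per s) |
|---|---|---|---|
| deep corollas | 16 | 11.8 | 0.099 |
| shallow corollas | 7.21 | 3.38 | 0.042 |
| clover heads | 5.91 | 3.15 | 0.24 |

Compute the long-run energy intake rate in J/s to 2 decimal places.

R = (0.099×16 + 0.042×7.21 + 0.24×5.91) / (1 + 0.099×11.8 + 0.042×3.38 + 0.24×3.15) = 3.305/3.066 = 1.078 J/s.

1.08 J/s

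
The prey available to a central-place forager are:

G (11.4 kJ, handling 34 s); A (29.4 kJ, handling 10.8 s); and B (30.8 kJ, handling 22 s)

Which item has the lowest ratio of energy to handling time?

G

Profitability E/h (kJ/s): G = 11.4/34 = 0.335, A = 29.4/10.8 = 2.72, B = 30.8/22 = 1.4.
Ranked: A > B > G.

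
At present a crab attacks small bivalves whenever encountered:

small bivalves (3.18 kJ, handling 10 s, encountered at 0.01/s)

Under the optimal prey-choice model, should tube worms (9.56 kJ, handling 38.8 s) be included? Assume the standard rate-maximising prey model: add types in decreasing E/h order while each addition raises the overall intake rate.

Yes

Current rate: (0.01×3.18)/(1 + 0.01×10) = 0.02891 kJ/s.
tube worms: E/h = 9.56/38.8 = 0.2464 kJ/s.
0.2464 > 0.02891, so adding tube worms raises the average — include it.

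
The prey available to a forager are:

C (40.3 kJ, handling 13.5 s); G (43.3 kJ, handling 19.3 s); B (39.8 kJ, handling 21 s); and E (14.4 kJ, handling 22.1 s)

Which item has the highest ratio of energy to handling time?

C

In descending order of E/h:
C: 40.3/13.5 = 2.99 kJ/s
G: 43.3/19.3 = 2.24 kJ/s
B: 39.8/21 = 1.9 kJ/s
E: 14.4/22.1 = 0.652 kJ/s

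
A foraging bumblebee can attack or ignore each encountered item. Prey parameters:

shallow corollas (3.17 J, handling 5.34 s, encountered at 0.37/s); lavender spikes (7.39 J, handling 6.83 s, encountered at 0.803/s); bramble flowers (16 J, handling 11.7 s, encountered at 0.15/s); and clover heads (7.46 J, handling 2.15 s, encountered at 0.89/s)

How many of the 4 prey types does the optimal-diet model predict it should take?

Profitabilities (E/h, J/s): clover heads 3.47, bramble flowers 1.37, lavender spikes 1.08, shallow corollas 0.594. Add prey in this order while the next type's profitability exceeds the intake rate on those already taken.
Rate on top 1: 2.279. bramble flowers: 1.37 < 2.279 → exclude; stop.
Optimal diet: clover heads — 1 of 4 types.

1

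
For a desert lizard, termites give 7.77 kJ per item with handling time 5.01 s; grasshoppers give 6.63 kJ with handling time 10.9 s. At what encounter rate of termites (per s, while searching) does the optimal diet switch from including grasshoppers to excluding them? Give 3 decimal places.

0.129 per s

The zero-one rule: include grasshoppers iff E₂/h₂ > λE₁/(1+λh₁). Equality gives the switch point.
λE₁h₂ = E₂ + λE₂h₁ ⇒ λ = E₂/(E₁h₂ − E₂h₁) = 6.63/(84.69 − 33.22) = 0.1288 per s.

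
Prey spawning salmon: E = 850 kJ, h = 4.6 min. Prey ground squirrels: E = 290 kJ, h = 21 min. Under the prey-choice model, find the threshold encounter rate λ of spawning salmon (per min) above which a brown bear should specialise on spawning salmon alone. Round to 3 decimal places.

0.018 per min

Drop ground squirrels once their profitability E₂/h₂ falls below the rate achievable on spawning salmon alone: E₂/h₂ = λE₁/(1 + λh₁).
Solve for λ: λE₁h₂ = E₂(1 + λh₁) → λ(E₁h₂ − E₂h₁) = E₂ → λ = E₂/(E₁h₂ − E₂h₁).
λ = 290/(850×21 − 290×4.6) = 290/1.652e+04 = 0.01756 per min.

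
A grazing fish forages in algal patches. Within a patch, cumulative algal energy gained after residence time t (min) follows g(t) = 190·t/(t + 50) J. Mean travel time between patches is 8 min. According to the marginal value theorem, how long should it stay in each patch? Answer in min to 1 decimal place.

Maximise g(t)/(T+t): set derivative to zero → g'(t)(T+t) = g(t).
g'(t) = 190·50/(t + 50)². Setting 190·50/(t+50)² = 190t/[(t+50)(8+t)] gives 50(8+t) = t(t+50), so t² = 50×8 = 400.
t* = √400 = 20 min.

20.0 min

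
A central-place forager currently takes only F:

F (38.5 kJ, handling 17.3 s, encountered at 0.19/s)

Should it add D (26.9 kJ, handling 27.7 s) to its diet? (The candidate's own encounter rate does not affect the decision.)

No

Current rate: (0.19×38.5)/(1 + 0.19×17.3) = 1.706 kJ/s.
Profitability of D: 26.9/27.7 = 0.9711 kJ/s.
0.9711 < 1.706, so adding D would lower the average — exclude it.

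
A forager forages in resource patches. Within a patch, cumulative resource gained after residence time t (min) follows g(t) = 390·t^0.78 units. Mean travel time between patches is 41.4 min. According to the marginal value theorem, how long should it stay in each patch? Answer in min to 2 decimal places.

Optimal t* satisfies g'(t*) = g(t*)/(T + t*).
g'(t) = 0.78·390·t^-0.22. Setting 0.78·390·t^-0.22 = 390·t^0.78/(41.4+t) gives 0.78(41.4+t) = t, so 0.22·t = 0.78×41.4.
t* = 0.78×41.4/0.22 = 146.8 min.

146.78 min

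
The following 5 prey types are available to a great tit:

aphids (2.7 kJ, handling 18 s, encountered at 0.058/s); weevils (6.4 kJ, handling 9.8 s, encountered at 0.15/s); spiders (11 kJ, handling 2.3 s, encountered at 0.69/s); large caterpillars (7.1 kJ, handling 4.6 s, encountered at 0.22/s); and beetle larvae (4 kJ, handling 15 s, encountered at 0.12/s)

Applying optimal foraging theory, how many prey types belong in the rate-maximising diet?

E/h in descending order: spiders 4.78, large caterpillars 1.54, weevils 0.653, beetle larvae 0.267, aphids 0.15 kJ/s. The optimal diet is the largest prefix of this list for which every included type satisfies E_i/h_i > R on the types above it.
Rate on top 1: 2.934. large caterpillars: 1.54 < 2.934 → exclude; stop.
Optimal diet: spiders — 1 of 5 types.

1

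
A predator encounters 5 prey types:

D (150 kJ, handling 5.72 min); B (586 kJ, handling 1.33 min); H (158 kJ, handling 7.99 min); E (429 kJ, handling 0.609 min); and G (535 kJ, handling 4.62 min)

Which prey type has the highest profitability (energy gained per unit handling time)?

In descending order of E/h:
E: 429/0.609 = 704 kJ/min
B: 586/1.33 = 441 kJ/min
G: 535/4.62 = 116 kJ/min
D: 150/5.72 = 26.2 kJ/min
H: 158/7.99 = 19.8 kJ/min

E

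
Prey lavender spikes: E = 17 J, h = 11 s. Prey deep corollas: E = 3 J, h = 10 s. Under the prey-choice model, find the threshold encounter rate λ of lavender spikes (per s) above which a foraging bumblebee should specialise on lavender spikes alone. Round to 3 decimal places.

Drop deep corollas once their profitability E₂/h₂ falls below the rate achievable on lavender spikes alone: E₂/h₂ = λE₁/(1 + λh₁).
Solve for λ: λE₁h₂ = E₂(1 + λh₁) → λ(E₁h₂ − E₂h₁) = E₂ → λ = E₂/(E₁h₂ − E₂h₁).
λ = 3/(17×10 − 3×11) = 3/137 = 0.0219 per s.

0.022 per s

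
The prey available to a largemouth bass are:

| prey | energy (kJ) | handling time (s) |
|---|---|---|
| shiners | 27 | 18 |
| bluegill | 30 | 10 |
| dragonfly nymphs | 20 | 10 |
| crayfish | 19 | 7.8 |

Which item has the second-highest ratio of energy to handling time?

crayfish

In descending order of E/h:
bluegill: 30/10 = 3 kJ/s
crayfish: 19/7.8 = 2.44 kJ/s
dragonfly nymphs: 20/10 = 2 kJ/s
shiners: 27/18 = 1.5 kJ/s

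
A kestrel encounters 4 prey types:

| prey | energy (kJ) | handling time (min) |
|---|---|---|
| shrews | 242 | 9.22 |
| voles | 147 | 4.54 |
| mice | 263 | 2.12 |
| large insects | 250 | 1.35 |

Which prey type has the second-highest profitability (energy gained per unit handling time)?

Profitability E/h (kJ/min): shrews = 242/9.22 = 26.2, voles = 147/4.54 = 32.4, mice = 263/2.12 = 124, large insects = 250/1.35 = 185.
Ranked: large insects > mice > voles > shrews.

mice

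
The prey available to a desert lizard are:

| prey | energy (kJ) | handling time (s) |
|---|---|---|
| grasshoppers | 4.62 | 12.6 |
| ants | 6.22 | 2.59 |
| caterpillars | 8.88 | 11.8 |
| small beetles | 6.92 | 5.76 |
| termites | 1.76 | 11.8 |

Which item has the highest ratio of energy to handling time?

ants

In descending order of E/h:
ants: 6.22/2.59 = 2.4 kJ/s
small beetles: 6.92/5.76 = 1.2 kJ/s
caterpillars: 8.88/11.8 = 0.753 kJ/s
grasshoppers: 4.62/12.6 = 0.367 kJ/s
termites: 1.76/11.8 = 0.149 kJ/s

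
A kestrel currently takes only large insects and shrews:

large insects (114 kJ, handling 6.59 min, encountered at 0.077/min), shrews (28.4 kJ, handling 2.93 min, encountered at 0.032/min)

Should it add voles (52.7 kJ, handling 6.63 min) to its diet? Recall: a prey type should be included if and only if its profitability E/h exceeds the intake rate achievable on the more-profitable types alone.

Yes

On large insects and shrews alone, R = ΣλE/(1+Σλh) = 9.687/1.601 = 6.05 kJ/min.
voles: E/h = 52.7/6.63 = 7.949 kJ/min.
Since 7.949 > R, including voles increases the long-run rate.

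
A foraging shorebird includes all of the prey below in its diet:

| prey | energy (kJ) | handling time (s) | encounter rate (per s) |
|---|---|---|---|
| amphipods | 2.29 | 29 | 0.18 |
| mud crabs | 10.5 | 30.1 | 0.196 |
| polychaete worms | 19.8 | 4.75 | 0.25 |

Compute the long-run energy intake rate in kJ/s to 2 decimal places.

R = (0.18×2.29 + 0.196×10.5 + 0.25×19.8) / (1 + 0.18×29 + 0.196×30.1 + 0.25×4.75) = 7.42/13.31 = 0.5576 kJ/s.

0.56 kJ/s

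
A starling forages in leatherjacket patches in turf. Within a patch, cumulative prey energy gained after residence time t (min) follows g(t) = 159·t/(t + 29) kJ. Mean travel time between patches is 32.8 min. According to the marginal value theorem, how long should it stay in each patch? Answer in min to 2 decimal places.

Maximise g(t)/(T+t): set derivative to zero → g'(t)(T+t) = g(t).
g'(t) = 159·29/(t + 29)². Setting 159·29/(t+29)² = 159t/[(t+29)(32.8+t)] gives 29(32.8+t) = t(t+29), so t² = 29×32.8 = 951.2.
t* = √951.2 = 30.84 min.

30.84 min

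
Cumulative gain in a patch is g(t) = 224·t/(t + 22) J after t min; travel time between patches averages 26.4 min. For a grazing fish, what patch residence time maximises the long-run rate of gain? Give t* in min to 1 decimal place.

By the marginal value theorem, leave when the instantaneous gain rate g'(t) equals the habitat-wide average g(t)/(T + t).
g'(t) = 224·22/(t + 22)². Setting 224·22/(t+22)² = 224t/[(t+22)(26.4+t)] gives 22(26.4+t) = t(t+22), so t² = 22×26.4 = 580.8.
t* = √580.8 = 24.1 min.

24.1 min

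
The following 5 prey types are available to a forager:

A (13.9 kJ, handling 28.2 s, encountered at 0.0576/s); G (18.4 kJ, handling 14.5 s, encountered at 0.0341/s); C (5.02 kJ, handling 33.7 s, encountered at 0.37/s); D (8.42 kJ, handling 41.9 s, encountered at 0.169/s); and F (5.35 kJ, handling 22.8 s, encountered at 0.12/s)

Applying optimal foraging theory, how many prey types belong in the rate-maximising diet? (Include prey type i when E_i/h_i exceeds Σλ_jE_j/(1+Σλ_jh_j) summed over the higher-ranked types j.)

2

Rank by E/h (kJ/s): G 1.27, A 0.493, F 0.235, D 0.201, C 0.149. Include each in turn until the next type's E/h falls below the running intake rate.
Rate on top 1: 0.4198. A: 0.493 > 0.4198 → include.
Rate on top 2: 0.4579. F: 0.235 < 0.4579 → exclude; stop.
Optimal diet: G, A — 2 of 5 types.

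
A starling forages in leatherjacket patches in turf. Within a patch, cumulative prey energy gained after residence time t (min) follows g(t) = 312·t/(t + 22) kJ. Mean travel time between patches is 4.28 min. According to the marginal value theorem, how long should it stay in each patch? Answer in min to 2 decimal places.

9.70 min

Maximise g(t)/(T+t): set derivative to zero → g'(t)(T+t) = g(t).
g'(t) = 312·22/(t + 22)². Setting 312·22/(t+22)² = 312t/[(t+22)(4.28+t)] gives 22(4.28+t) = t(t+22), so t² = 22×4.28 = 94.16.
t* = √94.16 = 9.704 min.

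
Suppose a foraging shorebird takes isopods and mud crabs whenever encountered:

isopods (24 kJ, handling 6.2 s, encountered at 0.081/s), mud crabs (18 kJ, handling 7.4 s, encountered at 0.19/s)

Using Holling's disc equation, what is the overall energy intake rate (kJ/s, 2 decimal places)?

1.84 kJ/s

R = Σλ_iE_i / (1 + Σλ_ih_i)
Numerator: 0.081×24 + 0.19×18 = 5.364
Denominator: 1 + 0.081×6.2 + 0.19×7.4 = 2.908
R = 5.364/2.908 = 1.844 kJ/s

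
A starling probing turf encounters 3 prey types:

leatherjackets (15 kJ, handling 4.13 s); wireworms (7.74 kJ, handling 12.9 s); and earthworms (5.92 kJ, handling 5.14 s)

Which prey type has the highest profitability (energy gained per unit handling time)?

leatherjackets

In descending order of E/h:
leatherjackets: 15/4.13 = 3.63 kJ/s
earthworms: 5.92/5.14 = 1.15 kJ/s
wireworms: 7.74/12.9 = 0.6 kJ/s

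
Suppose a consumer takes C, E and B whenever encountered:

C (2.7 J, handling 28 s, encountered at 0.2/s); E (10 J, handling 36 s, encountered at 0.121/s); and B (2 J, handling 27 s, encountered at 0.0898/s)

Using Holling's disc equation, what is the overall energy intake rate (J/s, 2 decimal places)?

Energy encountered per unit search time: 0.2×2.7 + 0.121×10 + 0.0898×2 = 1.93 J/s.
Handling time per unit search time: 0.2×28 + 0.121×36 + 0.0898×27 = 12.38.
Rate = 1.93/(1 + 12.38) = 0.1442 J/s.

0.14 J/s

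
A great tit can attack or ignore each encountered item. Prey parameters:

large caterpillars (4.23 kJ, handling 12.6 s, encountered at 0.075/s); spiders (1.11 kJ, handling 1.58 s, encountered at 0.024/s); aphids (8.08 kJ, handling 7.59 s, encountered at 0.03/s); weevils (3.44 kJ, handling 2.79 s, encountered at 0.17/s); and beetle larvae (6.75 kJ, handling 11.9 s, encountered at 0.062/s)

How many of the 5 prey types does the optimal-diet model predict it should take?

E/h in descending order: weevils 1.23, aphids 1.06, spiders 0.703, beetle larvae 0.567, large caterpillars 0.336 kJ/s. The optimal diet is the largest prefix of this list for which every included type satisfies E_i/h_i > R on the types above it.
Rate on top 1: 0.3967. aphids: 1.06 > 0.3967 → include.
Rate on top 2: 0.486. spiders: 0.703 > 0.486 → include.
Rate on top 3: 0.4907. beetle larvae: 0.567 > 0.4907 → include.
Rate on top 4: 0.5135. large caterpillars: 0.336 < 0.5135 → exclude; stop.
Optimal diet: weevils, aphids, spiders, beetle larvae — 4 of 5 types.

4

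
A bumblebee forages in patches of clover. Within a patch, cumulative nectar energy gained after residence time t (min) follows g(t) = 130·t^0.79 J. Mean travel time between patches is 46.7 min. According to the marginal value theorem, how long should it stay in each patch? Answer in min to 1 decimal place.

175.7 min

By the marginal value theorem, leave when the instantaneous gain rate g'(t) equals the habitat-wide average g(t)/(T + t).
g'(t) = 0.79·130·t^-0.21. Setting 0.79·130·t^-0.21 = 130·t^0.79/(46.7+t) gives 0.79(46.7+t) = t, so 0.21·t = 0.79×46.7.
t* = 0.79×46.7/0.21 = 175.7 min.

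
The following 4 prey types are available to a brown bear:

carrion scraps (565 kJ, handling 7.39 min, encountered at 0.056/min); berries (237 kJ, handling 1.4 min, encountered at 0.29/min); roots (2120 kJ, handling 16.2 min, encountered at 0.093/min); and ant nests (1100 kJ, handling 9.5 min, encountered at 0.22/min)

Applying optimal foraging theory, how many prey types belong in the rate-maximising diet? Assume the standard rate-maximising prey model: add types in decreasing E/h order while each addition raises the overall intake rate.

E/h in descending order: berries 169, roots 131, ant nests 116, carrion scraps 76.5 kJ/min. The optimal diet is the largest prefix of this list for which every included type satisfies E_i/h_i > R on the types above it.
Rate on top 1: 48.88. roots: 131 > 48.88 → include.
Rate on top 2: 91.29. ant nests: 116 > 91.29 → include.
Rate on top 3: 101.5. carrion scraps: 76.5 < 101.5 → exclude; stop.
Optimal diet: berries, roots, ant nests — 3 of 4 types.

3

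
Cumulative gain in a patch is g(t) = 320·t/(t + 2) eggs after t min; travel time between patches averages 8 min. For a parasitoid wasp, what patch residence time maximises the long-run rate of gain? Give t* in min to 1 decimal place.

Maximise g(t)/(T+t): set derivative to zero → g'(t)(T+t) = g(t).
g'(t) = 320·2/(t + 2)². Setting 320·2/(t+2)² = 320t/[(t+2)(8+t)] gives 2(8+t) = t(t+2), so t² = 2×8 = 16.
t* = √16 = 4 min.

4.0 min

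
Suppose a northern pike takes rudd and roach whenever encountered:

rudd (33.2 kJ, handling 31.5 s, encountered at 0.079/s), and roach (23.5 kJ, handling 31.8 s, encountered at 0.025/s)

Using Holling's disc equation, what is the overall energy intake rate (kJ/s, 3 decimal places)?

R = (0.079×33.2 + 0.025×23.5) / (1 + 0.079×31.5 + 0.025×31.8) = 3.21/4.284 = 0.7495 kJ/s.

0.749 kJ/s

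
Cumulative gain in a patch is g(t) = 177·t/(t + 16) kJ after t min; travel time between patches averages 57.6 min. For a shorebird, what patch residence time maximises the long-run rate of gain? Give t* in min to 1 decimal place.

30.4 min

By the marginal value theorem, leave when the instantaneous gain rate g'(t) equals the habitat-wide average g(t)/(T + t).
g'(t) = 177·16/(t + 16)². Setting 177·16/(t+16)² = 177t/[(t+16)(57.6+t)] gives 16(57.6+t) = t(t+16), so t² = 16×57.6 = 921.6.
t* = √921.6 = 30.36 min.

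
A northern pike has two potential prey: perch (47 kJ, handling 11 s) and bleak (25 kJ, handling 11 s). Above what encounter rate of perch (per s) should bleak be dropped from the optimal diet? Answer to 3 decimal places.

0.103 per s

At the threshold, the rate on perch alone equals the profitability of bleak: λ·47/(1 + λ·11) = 25/11 = 2.273.
Rearranging, λ(47 − 2.273×11) = 2.273, so λ = 2.273/22 = 0.1033 per s.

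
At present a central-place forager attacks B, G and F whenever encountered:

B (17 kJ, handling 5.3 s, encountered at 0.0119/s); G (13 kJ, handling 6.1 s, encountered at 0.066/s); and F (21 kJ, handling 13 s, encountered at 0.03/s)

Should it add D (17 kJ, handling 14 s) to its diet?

Current rate: (0.0119×17 + 0.066×13 + 0.03×21)/(1 + 0.0119×5.3 + 0.066×6.1 + 0.03×13) = 0.9109 kJ/s.
Profitability of D: 17/14 = 1.214 kJ/s.
1.214 > 0.9109, so adding D raises the average — include it.

Yes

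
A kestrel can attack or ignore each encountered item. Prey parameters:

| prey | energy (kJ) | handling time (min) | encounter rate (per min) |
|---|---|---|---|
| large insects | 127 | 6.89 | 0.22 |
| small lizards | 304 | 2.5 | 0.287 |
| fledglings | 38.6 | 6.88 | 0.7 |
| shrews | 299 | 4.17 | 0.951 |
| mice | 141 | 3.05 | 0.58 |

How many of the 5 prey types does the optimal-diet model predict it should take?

Profitabilities (E/h, kJ/min): small lizards 122, shrews 71.7, mice 46.2, large insects 18.4, fledglings 5.61. Add prey in this order while the next type's profitability exceeds the intake rate on those already taken.
Rate on top 1: 50.8. shrews: 71.7 > 50.8 → include.
Rate on top 2: 65.39. mice: 46.2 < 65.39 → exclude; stop.
Optimal diet: small lizards, shrews — 2 of 5 types.

2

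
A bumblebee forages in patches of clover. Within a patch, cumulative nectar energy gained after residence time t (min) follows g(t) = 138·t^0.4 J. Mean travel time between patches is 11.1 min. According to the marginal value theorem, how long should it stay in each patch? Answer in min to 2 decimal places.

7.40 min

Optimal t* satisfies g'(t*) = g(t*)/(T + t*).
g'(t) = 0.4·138·t^-0.6. Setting 0.4·138·t^-0.6 = 138·t^0.4/(11.1+t) gives 0.4(11.1+t) = t, so 0.60·t = 0.4×11.1.
t* = 0.4×11.1/0.60 = 7.4 min.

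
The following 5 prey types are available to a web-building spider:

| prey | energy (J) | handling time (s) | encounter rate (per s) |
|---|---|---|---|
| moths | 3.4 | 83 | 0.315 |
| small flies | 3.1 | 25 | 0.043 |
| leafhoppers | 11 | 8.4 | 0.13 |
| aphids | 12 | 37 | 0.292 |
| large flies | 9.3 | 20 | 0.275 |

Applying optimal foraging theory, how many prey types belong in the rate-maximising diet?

Profitabilities (E/h, J/s): leafhoppers 1.31, large flies 0.465, aphids 0.324, small flies 0.124, moths 0.041. Add prey in this order while the next type's profitability exceeds the intake rate on those already taken.
Rate on top 1: 0.6836. large flies: 0.465 < 0.6836 → exclude; stop.
Optimal diet: leafhoppers — 1 of 5 types.

1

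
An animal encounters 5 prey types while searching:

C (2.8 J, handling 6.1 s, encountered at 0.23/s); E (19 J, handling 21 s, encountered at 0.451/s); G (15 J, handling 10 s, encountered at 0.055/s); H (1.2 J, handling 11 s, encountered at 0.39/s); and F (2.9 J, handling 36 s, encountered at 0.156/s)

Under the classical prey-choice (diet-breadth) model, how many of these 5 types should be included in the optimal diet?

E/h in descending order: G 1.5, E 0.905, C 0.459, H 0.109, F 0.0806 J/s. The optimal diet is the largest prefix of this list for which every included type satisfies E_i/h_i > R on the types above it.
Rate on top 1: 0.5323. E: 0.905 > 0.5323 → include.
Rate on top 2: 0.8524. C: 0.459 < 0.8524 → exclude; stop.
Optimal diet: G, E — 2 of 5 types.

2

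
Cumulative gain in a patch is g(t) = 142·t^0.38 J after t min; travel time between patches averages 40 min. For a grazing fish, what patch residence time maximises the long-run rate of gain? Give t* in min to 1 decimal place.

Optimal t* satisfies g'(t*) = g(t*)/(T + t*).
g'(t) = 0.38·142·t^-0.62. Setting 0.38·142·t^-0.62 = 142·t^0.38/(40+t) gives 0.38(40+t) = t, so 0.62·t = 0.38×40.
t* = 0.38×40/0.62 = 24.52 min.

24.5 min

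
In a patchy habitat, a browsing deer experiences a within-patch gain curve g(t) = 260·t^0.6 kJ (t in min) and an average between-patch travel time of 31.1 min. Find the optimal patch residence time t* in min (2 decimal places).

46.65 min

By the marginal value theorem, leave when the instantaneous gain rate g'(t) equals the habitat-wide average g(t)/(T + t).
g'(t) = 0.6·260·t^-0.4. Setting 0.6·260·t^-0.4 = 260·t^0.6/(31.1+t) gives 0.6(31.1+t) = t, so 0.40·t = 0.6×31.1.
t* = 0.6×31.1/0.40 = 46.65 min.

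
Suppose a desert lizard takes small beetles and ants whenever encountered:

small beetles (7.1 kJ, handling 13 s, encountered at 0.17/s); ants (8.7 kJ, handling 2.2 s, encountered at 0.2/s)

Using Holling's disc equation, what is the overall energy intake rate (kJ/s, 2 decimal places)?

0.81 kJ/s

Energy encountered per unit search time: 0.17×7.1 + 0.2×8.7 = 2.947 kJ/s.
Handling time per unit search time: 0.17×13 + 0.2×2.2 = 2.65.
Rate = 2.947/(1 + 2.65) = 0.8074 kJ/s.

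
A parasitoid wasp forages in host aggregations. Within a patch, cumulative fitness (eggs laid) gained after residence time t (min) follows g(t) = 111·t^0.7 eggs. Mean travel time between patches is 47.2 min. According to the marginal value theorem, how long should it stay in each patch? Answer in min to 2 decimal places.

Optimal t* satisfies g'(t*) = g(t*)/(T + t*).
g'(t) = 0.7·111·t^-0.3. Setting 0.7·111·t^-0.3 = 111·t^0.7/(47.2+t) gives 0.7(47.2+t) = t, so 0.30·t = 0.7×47.2.
t* = 0.7×47.2/0.30 = 110.1 min.

110.13 min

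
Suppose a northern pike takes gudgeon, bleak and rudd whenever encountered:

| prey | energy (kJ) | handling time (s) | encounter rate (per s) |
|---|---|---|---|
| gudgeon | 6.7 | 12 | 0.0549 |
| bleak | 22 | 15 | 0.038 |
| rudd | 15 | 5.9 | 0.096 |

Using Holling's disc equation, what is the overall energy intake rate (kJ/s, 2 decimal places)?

R = Σλ_iE_i / (1 + Σλ_ih_i)
Numerator: 0.0549×6.7 + 0.038×22 + 0.096×15 = 2.644
Denominator: 1 + 0.0549×12 + 0.038×15 + 0.096×5.9 = 2.795
R = 2.644/2.795 = 0.9458 kJ/s

0.95 kJ/s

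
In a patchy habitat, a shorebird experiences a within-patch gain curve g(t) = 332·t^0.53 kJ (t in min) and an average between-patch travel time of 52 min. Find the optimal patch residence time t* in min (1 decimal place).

By the marginal value theorem, leave when the instantaneous gain rate g'(t) equals the habitat-wide average g(t)/(T + t).
g'(t) = 0.53·332·t^-0.47. Setting 0.53·332·t^-0.47 = 332·t^0.53/(52+t) gives 0.53(52+t) = t, so 0.47·t = 0.53×52.
t* = 0.53×52/0.47 = 58.64 min.

58.6 min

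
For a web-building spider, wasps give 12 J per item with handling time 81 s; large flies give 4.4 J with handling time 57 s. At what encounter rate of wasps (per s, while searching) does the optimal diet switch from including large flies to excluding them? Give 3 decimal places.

Drop large flies once their profitability E₂/h₂ falls below the rate achievable on wasps alone: E₂/h₂ = λE₁/(1 + λh₁).
Solve for λ: λE₁h₂ = E₂(1 + λh₁) → λ(E₁h₂ − E₂h₁) = E₂ → λ = E₂/(E₁h₂ − E₂h₁).
λ = 4.4/(12×57 − 4.4×81) = 4.4/327.6 = 0.01343 per s.

0.013 per s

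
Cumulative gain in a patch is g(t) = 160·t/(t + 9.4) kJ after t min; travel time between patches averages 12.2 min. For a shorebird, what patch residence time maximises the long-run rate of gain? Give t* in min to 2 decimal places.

By the marginal value theorem, leave when the instantaneous gain rate g'(t) equals the habitat-wide average g(t)/(T + t).
g'(t) = 160·9.4/(t + 9.4)². Setting 160·9.4/(t+9.4)² = 160t/[(t+9.4)(12.2+t)] gives 9.4(12.2+t) = t(t+9.4), so t² = 9.4×12.2 = 114.7.
t* = √114.7 = 10.71 min.

10.71 min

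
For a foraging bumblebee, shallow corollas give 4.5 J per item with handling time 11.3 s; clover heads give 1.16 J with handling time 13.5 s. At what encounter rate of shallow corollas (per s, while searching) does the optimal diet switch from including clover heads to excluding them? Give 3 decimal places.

0.024 per s

Drop clover heads once their profitability E₂/h₂ falls below the rate achievable on shallow corollas alone: E₂/h₂ = λE₁/(1 + λh₁).
Solve for λ: λE₁h₂ = E₂(1 + λh₁) → λ(E₁h₂ − E₂h₁) = E₂ → λ = E₂/(E₁h₂ − E₂h₁).
λ = 1.16/(4.5×13.5 − 1.16×11.3) = 1.16/47.64 = 0.02435 per s.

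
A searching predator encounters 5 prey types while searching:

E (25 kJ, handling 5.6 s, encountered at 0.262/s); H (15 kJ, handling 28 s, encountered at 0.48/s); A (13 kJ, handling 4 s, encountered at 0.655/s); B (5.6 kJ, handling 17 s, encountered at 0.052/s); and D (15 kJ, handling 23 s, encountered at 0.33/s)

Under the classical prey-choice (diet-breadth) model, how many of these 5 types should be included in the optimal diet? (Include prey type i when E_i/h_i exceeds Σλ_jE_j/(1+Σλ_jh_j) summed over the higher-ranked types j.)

Profitabilities (E/h, kJ/s): E 4.46, A 3.25, D 0.652, H 0.536, B 0.329. Add prey in this order while the next type's profitability exceeds the intake rate on those already taken.
Rate on top 1: 2.655. A: 3.25 > 2.655 → include.
Rate on top 2: 2.961. D: 0.652 < 2.961 → exclude; stop.
Optimal diet: E, A — 2 of 5 types.

2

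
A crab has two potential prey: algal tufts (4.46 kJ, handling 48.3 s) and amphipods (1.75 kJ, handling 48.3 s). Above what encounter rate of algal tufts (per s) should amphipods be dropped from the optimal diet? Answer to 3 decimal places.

0.013 per s

Drop amphipods once their profitability E₂/h₂ falls below the rate achievable on algal tufts alone: E₂/h₂ = λE₁/(1 + λh₁).
Solve for λ: λE₁h₂ = E₂(1 + λh₁) → λ(E₁h₂ − E₂h₁) = E₂ → λ = E₂/(E₁h₂ − E₂h₁).
λ = 1.75/(4.46×48.3 − 1.75×48.3) = 1.75/130.9 = 0.01337 per s.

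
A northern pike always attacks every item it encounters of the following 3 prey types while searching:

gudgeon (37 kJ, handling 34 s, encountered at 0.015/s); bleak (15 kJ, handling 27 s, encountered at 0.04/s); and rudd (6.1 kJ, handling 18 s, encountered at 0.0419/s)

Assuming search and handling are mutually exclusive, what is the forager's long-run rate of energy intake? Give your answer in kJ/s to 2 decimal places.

0.42 kJ/s

Energy encountered per unit search time: 0.015×37 + 0.04×15 + 0.0419×6.1 = 1.411 kJ/s.
Handling time per unit search time: 0.015×34 + 0.04×27 + 0.0419×18 = 2.344.
Rate = 1.411/(1 + 2.344) = 0.4218 kJ/s.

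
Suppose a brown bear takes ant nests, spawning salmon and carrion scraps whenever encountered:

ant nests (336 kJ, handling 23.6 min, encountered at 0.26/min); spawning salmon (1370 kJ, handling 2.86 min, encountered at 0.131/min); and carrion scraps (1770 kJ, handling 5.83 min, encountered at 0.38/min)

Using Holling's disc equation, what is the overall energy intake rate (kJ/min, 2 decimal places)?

Energy encountered per unit search time: 0.26×336 + 0.131×1370 + 0.38×1770 = 939.4 kJ/min.
Handling time per unit search time: 0.26×23.6 + 0.131×2.86 + 0.38×5.83 = 8.726.
Rate = 939.4/(1 + 8.726) = 96.59 kJ/min.

96.59 kJ/min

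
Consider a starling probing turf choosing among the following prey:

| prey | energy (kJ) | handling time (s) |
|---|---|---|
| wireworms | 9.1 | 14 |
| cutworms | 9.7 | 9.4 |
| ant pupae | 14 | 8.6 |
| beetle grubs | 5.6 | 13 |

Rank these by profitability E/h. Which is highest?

ant pupae

In descending order of E/h:
ant pupae: 14/8.6 = 1.63 kJ/s
cutworms: 9.7/9.4 = 1.03 kJ/s
wireworms: 9.1/14 = 0.65 kJ/s
beetle grubs: 5.6/13 = 0.431 kJ/s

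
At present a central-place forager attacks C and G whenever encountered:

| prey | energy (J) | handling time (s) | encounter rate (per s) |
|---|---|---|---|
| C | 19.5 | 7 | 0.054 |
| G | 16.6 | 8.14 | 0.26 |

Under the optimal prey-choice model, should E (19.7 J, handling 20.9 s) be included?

No

Current rate: (0.054×19.5 + 0.26×16.6)/(1 + 0.054×7 + 0.26×8.14) = 1.536 J/s.
E: E/h = 19.7/20.9 = 0.9426 J/s.
Since 0.9426 < R, time spent handling E is better spent searching.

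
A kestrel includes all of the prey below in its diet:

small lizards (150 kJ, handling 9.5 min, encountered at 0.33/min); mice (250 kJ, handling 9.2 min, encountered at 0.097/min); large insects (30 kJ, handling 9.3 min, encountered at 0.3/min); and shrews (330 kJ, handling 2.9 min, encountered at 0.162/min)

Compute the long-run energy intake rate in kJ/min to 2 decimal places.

16.44 kJ/min

R = (0.33×150 + 0.097×250 + 0.3×30 + 0.162×330) / (1 + 0.33×9.5 + 0.097×9.2 + 0.3×9.3 + 0.162×2.9) = 136.2/8.287 = 16.44 kJ/min.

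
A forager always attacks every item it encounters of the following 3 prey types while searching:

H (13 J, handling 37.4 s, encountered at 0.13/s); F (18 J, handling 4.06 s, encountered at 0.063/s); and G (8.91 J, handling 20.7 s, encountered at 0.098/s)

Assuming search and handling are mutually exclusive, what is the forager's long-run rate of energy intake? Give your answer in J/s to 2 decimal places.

0.45 J/s

R = Σλ_iE_i / (1 + Σλ_ih_i)
Numerator: 0.13×13 + 0.063×18 + 0.098×8.91 = 3.697
Denominator: 1 + 0.13×37.4 + 0.063×4.06 + 0.098×20.7 = 8.146
R = 3.697/8.146 = 0.4538 J/s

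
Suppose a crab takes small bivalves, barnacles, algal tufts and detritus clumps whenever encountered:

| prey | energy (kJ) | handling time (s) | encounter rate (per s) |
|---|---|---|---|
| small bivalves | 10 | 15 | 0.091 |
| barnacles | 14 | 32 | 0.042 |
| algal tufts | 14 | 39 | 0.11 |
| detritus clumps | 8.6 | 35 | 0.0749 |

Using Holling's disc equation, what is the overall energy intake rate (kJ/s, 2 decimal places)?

R = Σλ_iE_i / (1 + Σλ_ih_i)
Numerator: 0.091×10 + 0.042×14 + 0.11×14 + 0.0749×8.6 = 3.682
Denominator: 1 + 0.091×15 + 0.042×32 + 0.11×39 + 0.0749×35 = 10.62
R = 3.682/10.62 = 0.3467 kJ/s

0.35 kJ/s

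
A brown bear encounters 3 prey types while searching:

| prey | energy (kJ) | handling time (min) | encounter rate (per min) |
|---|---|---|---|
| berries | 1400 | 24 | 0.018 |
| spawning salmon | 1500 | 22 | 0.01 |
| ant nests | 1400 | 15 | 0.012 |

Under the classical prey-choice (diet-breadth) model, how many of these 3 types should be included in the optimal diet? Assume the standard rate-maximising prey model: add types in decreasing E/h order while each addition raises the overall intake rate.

E/h in descending order: ant nests 93.3, spawning salmon 68.2, berries 58.3 kJ/min. The optimal diet is the largest prefix of this list for which every included type satisfies E_i/h_i > R on the types above it.
Rate on top 1: 14.24. spawning salmon: 68.2 > 14.24 → include.
Rate on top 2: 22.71. berries: 58.3 > 22.71 → include.
Optimal diet: ant nests, spawning salmon, berries — 3 of 3 types.

3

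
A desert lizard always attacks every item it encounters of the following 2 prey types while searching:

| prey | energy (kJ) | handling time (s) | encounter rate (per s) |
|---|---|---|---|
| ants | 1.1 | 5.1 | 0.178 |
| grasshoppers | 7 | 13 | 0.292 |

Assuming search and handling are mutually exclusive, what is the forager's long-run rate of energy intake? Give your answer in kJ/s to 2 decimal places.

Energy encountered per unit search time: 0.178×1.1 + 0.292×7 = 2.24 kJ/s.
Handling time per unit search time: 0.178×5.1 + 0.292×13 = 4.704.
Rate = 2.24/(1 + 4.704) = 0.3927 kJ/s.

0.39 kJ/s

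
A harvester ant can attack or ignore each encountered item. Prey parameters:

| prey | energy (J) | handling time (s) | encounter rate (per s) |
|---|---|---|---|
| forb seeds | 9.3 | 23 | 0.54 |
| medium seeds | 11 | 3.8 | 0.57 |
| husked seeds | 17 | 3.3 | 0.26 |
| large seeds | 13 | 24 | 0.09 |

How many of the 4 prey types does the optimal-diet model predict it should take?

E/h in descending order: husked seeds 5.15, medium seeds 2.89, large seeds 0.542, forb seeds 0.404 J/s. The optimal diet is the largest prefix of this list for which every included type satisfies E_i/h_i > R on the types above it.
Rate on top 1: 2.379. medium seeds: 2.89 > 2.379 → include.
Rate on top 2: 2.657. large seeds: 0.542 < 2.657 → exclude; stop.
Optimal diet: husked seeds, medium seeds — 2 of 4 types.

2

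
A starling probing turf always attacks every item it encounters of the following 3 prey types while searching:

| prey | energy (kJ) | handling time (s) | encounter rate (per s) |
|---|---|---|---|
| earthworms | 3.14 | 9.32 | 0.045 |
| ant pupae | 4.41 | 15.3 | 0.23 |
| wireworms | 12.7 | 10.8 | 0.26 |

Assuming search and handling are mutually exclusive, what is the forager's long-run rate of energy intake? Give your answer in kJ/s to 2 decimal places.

R = Σλ_iE_i / (1 + Σλ_ih_i)
Numerator: 0.045×3.14 + 0.23×4.41 + 0.26×12.7 = 4.458
Denominator: 1 + 0.045×9.32 + 0.23×15.3 + 0.26×10.8 = 7.746
R = 4.458/7.746 = 0.5754 kJ/s

0.58 kJ/s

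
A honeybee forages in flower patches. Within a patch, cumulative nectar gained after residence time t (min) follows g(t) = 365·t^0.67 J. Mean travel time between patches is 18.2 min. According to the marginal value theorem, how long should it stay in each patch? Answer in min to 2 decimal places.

By the marginal value theorem, leave when the instantaneous gain rate g'(t) equals the habitat-wide average g(t)/(T + t).
g'(t) = 0.67·365·t^-0.33. Setting 0.67·365·t^-0.33 = 365·t^0.67/(18.2+t) gives 0.67(18.2+t) = t, so 0.33·t = 0.67×18.2.
t* = 0.67×18.2/0.33 = 36.95 min.

36.95 min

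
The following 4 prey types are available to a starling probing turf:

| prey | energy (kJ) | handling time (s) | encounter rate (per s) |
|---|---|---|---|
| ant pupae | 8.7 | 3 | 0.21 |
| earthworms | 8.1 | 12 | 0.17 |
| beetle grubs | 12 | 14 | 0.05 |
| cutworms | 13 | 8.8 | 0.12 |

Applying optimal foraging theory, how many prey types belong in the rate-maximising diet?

2

Profitabilities (E/h, kJ/s): ant pupae 2.9, cutworms 1.48, beetle grubs 0.857, earthworms 0.675. Add prey in this order while the next type's profitability exceeds the intake rate on those already taken.
Rate on top 1: 1.121. cutworms: 1.48 > 1.121 → include.
Rate on top 2: 1.261. beetle grubs: 0.857 < 1.261 → exclude; stop.
Optimal diet: ant pupae, cutworms — 2 of 4 types.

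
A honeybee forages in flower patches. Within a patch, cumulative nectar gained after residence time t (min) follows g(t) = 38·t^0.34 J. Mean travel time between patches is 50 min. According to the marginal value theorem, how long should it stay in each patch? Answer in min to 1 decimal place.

By the marginal value theorem, leave when the instantaneous gain rate g'(t) equals the habitat-wide average g(t)/(T + t).
g'(t) = 0.34·38·t^-0.66. Setting 0.34·38·t^-0.66 = 38·t^0.34/(50+t) gives 0.34(50+t) = t, so 0.66·t = 0.34×50.
t* = 0.34×50/0.66 = 25.76 min.

25.8 min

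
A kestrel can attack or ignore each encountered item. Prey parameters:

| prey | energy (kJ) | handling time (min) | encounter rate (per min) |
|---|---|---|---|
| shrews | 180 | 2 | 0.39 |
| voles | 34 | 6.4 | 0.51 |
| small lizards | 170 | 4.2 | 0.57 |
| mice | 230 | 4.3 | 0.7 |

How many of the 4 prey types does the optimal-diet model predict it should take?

2

Rank by E/h (kJ/min): shrews 90, mice 53.5, small lizards 40.5, voles 5.31. Include each in turn until the next type's E/h falls below the running intake rate.
Rate on top 1: 39.44. mice: 53.5 > 39.44 → include.
Rate on top 2: 48.27. small lizards: 40.5 < 48.27 → exclude; stop.
Optimal diet: shrews, mice — 2 of 4 types.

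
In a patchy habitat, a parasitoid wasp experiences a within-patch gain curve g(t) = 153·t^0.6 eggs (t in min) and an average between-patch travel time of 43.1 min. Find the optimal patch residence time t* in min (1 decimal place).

Optimal t* satisfies g'(t*) = g(t*)/(T + t*).
g'(t) = 0.6·153·t^-0.4. Setting 0.6·153·t^-0.4 = 153·t^0.6/(43.1+t) gives 0.6(43.1+t) = t, so 0.40·t = 0.6×43.1.
t* = 0.6×43.1/0.40 = 64.65 min.

64.6 min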